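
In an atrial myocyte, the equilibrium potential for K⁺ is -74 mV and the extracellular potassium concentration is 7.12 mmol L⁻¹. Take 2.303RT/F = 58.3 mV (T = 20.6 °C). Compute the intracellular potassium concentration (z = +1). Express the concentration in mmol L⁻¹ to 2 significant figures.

130 mmol L⁻¹

Nernst: E = (58.3/1) · log₁₀([out]/[in]), so log₁₀([out]/[in]) = -74.0 × 1 / 58.3 = -1.2693.
[out]/[in] = 10^(-1.2693) = 0.05379.
[in] = 7.12 / 0.05379 = 132.4 mmol L⁻¹.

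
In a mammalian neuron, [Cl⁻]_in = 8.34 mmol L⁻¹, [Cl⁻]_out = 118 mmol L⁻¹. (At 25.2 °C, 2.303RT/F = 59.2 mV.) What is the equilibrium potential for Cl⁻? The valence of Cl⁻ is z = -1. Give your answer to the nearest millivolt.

E = (59.2/z) · log₁₀([Cl⁻]_out/[Cl⁻]_in) with z = -1.
For an anion, dividing by z = -1 reverses the sign.
= (59.2/-1) · log₁₀(118/8.34) = -59.20 · log₁₀(14.15)
= -59.20 · (1.1507) = -68.12 mV

-68 mV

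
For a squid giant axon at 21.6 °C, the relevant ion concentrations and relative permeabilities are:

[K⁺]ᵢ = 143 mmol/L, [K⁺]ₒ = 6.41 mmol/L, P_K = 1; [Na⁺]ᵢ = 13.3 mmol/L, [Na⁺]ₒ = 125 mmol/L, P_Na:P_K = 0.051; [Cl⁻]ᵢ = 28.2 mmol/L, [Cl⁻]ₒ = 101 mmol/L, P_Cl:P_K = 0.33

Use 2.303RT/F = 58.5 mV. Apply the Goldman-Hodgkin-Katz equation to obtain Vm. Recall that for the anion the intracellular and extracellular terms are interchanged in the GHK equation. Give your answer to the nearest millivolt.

-53 mV

Vm = 58.5 · log₁₀[(Σ P·[cation]ₒ + Σ P·[anion]ᵢ) / (Σ P·[cation]ᵢ + Σ P·[anion]ₒ)]
Numerator = 1×6.41 + 0.051×125 + 0.33×28.2 = 22.09
Denominator = 1×143 + 0.051×13.3 + 0.33×101 = 177
Vm = 58.5 · log₁₀(0.1248) = 58.5 × (-0.9038) = -52.87 mV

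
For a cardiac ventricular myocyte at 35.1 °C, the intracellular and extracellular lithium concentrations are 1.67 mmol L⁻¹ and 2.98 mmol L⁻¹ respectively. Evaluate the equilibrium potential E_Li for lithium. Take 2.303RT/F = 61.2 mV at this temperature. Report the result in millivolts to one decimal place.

E = (61.2/z) · log₁₀([Li⁺]_out/[Li⁺]_in) with z = +1.
= (61.2/1) · log₁₀(2.98/1.67) = 61.20 · log₁₀(1.784)
= 61.20 · (0.2515) = 15.39 mV

15.4 mV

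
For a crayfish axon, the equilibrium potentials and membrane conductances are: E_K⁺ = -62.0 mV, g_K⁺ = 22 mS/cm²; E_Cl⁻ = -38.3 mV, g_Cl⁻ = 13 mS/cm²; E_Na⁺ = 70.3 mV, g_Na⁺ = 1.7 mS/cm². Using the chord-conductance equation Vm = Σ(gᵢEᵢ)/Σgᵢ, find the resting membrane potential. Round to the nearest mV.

Σ gᵢEᵢ = 22·(-62.0) + 13·(-38.3) + 1.7·(70.3) = -1742.39
Σ gᵢ = 22 + 13 + 1.7 = 36.7
Vm = -1742.39 / 36.7 = -47.48 mV

-47 mV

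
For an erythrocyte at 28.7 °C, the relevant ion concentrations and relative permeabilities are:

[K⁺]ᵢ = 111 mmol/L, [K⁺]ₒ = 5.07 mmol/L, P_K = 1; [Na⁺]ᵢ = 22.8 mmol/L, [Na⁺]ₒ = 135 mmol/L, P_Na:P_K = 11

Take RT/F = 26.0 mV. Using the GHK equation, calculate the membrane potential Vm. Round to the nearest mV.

Vm = 26.0 · ln[(Σ P·[cation]ₒ + Σ P·[anion]ᵢ) / (Σ P·[cation]ᵢ + Σ P·[anion]ₒ)]
Numerator = 1×5.07 + 11×135 = 1490
Denominator = 1×111 + 11×22.8 = 361.8
Vm = 26.0 · ln(4.1185) = 26.0 × (1.4155) = 36.80 mV

37 mV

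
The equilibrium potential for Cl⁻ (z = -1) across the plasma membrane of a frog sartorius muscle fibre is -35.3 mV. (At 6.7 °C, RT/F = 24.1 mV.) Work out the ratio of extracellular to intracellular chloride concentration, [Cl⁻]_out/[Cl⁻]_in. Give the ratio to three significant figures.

ln([out]/[in]) = E·z/(24.1) = -35.3 × -1 / 24.1 = 1.4647
[out]/[in] = e^(1.4647) = 4.326

4.33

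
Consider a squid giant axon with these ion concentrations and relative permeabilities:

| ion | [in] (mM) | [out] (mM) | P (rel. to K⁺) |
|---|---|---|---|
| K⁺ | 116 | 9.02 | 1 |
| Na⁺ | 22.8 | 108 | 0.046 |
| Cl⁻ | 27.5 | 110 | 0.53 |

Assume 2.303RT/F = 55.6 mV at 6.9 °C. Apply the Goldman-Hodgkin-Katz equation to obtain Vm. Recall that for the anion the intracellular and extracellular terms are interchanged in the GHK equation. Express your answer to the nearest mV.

-44 mV

Vm = 55.6 · log₁₀[(Σ P·[cation]ₒ + Σ P·[anion]ᵢ) / (Σ P·[cation]ᵢ + Σ P·[anion]ₒ)]
Numerator = 1×9.02 + 0.046×108 + 0.53×27.5 = 28.56
Denominator = 1×116 + 0.046×22.8 + 0.53×110 = 175.3
Vm = 55.6 · log₁₀(0.16289) = 55.6 × (-0.7881) = -43.82 mV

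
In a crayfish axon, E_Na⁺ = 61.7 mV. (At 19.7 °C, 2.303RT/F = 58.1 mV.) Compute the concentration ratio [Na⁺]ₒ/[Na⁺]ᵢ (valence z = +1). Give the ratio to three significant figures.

log₁₀([out]/[in]) = E·z/(58.1) = 61.7 × 1 / 58.1 = 1.0620
[out]/[in] = 10^(1.0620) = 11.53

11.5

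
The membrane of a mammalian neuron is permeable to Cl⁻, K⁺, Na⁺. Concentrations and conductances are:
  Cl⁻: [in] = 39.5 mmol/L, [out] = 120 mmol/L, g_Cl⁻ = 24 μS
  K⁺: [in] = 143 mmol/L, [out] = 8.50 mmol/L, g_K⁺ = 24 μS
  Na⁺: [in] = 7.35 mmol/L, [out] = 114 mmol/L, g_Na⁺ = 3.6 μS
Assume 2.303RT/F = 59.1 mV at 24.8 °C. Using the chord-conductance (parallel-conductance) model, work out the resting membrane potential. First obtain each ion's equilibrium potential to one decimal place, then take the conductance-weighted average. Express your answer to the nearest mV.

-42 mV

E_Cl⁻ = (59.1/-1)·log₁₀(120/39.5) = -28.5 mV
E_K⁺ = (59.1/1)·log₁₀(8.50/143) = -72.5 mV
E_Na⁺ = (59.1/1)·log₁₀(114/7.35) = 70.4 mV
Vm = (Σ gᵢEᵢ)/(Σ gᵢ) = (24·-28.5 + 24·-72.5 + 3.6·70.4) / (24 + 24 + 3.6)
= -2170.56 / 51.6 = -42.07 mV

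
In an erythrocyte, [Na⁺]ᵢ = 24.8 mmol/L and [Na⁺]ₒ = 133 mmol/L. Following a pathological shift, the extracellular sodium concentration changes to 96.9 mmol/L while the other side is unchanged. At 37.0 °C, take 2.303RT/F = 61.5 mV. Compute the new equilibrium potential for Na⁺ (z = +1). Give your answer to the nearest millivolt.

36 mV

After the shift: [Na⁺]_out = 96.9, [Na⁺]_in = 24.8 mmol/L.
E_new = (61.5/1)·log₁₀(96.9/24.8) = 61.50 · (0.5919) = 36.40 mV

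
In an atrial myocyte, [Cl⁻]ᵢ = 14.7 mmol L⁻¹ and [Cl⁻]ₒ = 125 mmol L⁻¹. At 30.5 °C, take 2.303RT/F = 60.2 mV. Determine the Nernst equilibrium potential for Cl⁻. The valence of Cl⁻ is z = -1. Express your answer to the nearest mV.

-56 mV

E = (60.2/z) · log₁₀([Cl⁻]_out/[Cl⁻]_in) with z = -1.
For an anion, dividing by z = -1 reverses the sign.
= (60.2/-1) · log₁₀(125/14.7) = -60.20 · log₁₀(8.503)
= -60.20 · (0.9296) = -55.96 mV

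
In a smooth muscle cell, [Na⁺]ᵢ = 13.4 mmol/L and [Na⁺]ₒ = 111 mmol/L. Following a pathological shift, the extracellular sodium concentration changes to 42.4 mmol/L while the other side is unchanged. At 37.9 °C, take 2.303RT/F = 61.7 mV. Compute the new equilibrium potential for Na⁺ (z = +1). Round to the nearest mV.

31 mV

After the shift: [Na⁺]_out = 42.4, [Na⁺]_in = 13.4 mmol/L.
E_new = (61.7/1)·log₁₀(42.4/13.4) = 61.70 · (0.5003) = 30.87 mV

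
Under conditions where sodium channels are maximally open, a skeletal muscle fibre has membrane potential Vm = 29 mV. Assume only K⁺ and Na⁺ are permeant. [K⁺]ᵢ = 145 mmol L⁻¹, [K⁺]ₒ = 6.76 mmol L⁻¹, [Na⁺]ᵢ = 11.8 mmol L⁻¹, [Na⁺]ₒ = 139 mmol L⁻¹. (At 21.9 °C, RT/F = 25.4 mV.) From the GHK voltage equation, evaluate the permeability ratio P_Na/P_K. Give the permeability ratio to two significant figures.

4.4

Let α = P_Na/P_K. GHK: Vm = 25.4·ln[(Kₒ + α·Naₒ)/(Kᵢ + α·Naᵢ)].
e^(Vm/25.4) = e^(29.0/25.4) = 3.1322
So 3.1322·(Kᵢ + α·Naᵢ) = Kₒ + α·Naₒ → α = (3.1322·145.0 − 6.76) / (139.0 − 3.1322·11.8)
α = (454.2 − 6.76) / (139.0 − 36.96) = 447.4/102 = 4.385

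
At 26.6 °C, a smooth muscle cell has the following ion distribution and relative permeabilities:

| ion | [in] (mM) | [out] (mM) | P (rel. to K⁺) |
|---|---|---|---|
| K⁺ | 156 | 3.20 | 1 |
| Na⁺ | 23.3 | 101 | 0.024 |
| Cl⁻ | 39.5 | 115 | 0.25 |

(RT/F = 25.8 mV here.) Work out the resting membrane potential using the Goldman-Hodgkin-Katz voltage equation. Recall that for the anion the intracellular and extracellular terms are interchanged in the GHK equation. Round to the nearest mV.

-64 mV

Vm = 25.8 · ln[(Σ P·[cation]ₒ + Σ P·[anion]ᵢ) / (Σ P·[cation]ᵢ + Σ P·[anion]ₒ)]
Numerator = 1×3.20 + 0.024×101 + 0.25×39.5 = 15.5
Denominator = 1×156 + 0.024×23.3 + 0.25×115 = 185.3
Vm = 25.8 · ln(0.083639) = 25.8 × (-2.4813) = -64.02 mV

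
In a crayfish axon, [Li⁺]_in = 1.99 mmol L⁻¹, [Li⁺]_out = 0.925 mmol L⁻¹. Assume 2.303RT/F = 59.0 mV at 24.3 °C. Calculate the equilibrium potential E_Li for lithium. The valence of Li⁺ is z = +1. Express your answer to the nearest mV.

E = (59.0/z) · log₁₀([Li⁺]_out/[Li⁺]_in) with z = +1.
= (59.0/1) · log₁₀(0.925/1.99) = 59.00 · log₁₀(0.4648)
= 59.00 · (-0.3327) = -19.63 mV

-20 mV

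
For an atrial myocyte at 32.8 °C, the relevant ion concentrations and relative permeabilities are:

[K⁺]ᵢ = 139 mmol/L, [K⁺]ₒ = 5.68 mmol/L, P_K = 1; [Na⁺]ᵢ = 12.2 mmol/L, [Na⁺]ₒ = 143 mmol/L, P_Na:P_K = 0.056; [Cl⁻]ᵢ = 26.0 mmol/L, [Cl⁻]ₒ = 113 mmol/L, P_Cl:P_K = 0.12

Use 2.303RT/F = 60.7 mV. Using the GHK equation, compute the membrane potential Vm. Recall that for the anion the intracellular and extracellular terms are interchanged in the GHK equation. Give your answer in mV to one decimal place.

-58.3 mV

Vm = 60.7 · log₁₀[(Σ P·[cation]ₒ + Σ P·[anion]ᵢ) / (Σ P·[cation]ᵢ + Σ P·[anion]ₒ)]
Numerator = 1×5.68 + 0.056×143 + 0.12×26.0 = 16.81
Denominator = 1×139 + 0.056×12.2 + 0.12×113 = 153.2
Vm = 60.7 · log₁₀(0.10968) = 60.7 × (-0.9599) = -58.26 mV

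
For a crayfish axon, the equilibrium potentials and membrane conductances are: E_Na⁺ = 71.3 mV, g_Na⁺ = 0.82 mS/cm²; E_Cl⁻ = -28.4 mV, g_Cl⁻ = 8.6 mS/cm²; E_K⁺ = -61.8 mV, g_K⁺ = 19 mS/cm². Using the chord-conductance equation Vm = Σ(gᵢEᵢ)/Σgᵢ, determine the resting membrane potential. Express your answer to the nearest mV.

-48 mV

Σ gᵢEᵢ = 0.82·(71.3) + 8.6·(-28.4) + 19·(-61.8) = -1359.97
Σ gᵢ = 0.82 + 8.6 + 19 = 28.42
Vm = -1359.97 / 28.42 = -47.85 mV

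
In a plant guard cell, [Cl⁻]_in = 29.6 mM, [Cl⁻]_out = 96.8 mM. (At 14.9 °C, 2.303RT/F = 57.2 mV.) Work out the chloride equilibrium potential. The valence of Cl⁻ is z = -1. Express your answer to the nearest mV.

-29 mV

E = (57.2/z) · log₁₀([Cl⁻]_out/[Cl⁻]_in) with z = -1.
For an anion, dividing by z = -1 reverses the sign.
= (57.2/-1) · log₁₀(96.8/29.6) = -57.20 · log₁₀(3.27)
= -57.20 · (0.5146) = -29.43 mV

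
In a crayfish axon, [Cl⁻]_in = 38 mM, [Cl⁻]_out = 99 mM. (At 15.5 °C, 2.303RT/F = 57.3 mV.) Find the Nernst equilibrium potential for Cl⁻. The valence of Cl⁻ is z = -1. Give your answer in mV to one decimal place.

E = (57.3/z) · log₁₀([Cl⁻]_out/[Cl⁻]_in) with z = -1.
For an anion, dividing by z = -1 reverses the sign.
= (57.3/-1) · log₁₀(99/38) = -57.30 · log₁₀(2.605)
= -57.30 · (0.4159) = -23.83 mV

-23.8 mV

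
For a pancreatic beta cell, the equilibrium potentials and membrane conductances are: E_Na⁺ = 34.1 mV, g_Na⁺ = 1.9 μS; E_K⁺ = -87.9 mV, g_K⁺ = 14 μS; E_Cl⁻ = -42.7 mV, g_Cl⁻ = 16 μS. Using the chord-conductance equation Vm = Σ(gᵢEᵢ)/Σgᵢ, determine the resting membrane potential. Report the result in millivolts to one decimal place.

Σ gᵢEᵢ = 1.9·(34.1) + 14·(-87.9) + 16·(-42.7) = -1849.01
Σ gᵢ = 1.9 + 14 + 16 = 31.9
Vm = -1849.01 / 31.9 = -57.96 mV

-58.0 mV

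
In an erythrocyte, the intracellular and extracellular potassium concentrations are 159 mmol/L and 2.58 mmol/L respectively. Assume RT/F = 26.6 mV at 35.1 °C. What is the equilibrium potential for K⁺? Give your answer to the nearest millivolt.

E = (26.6/z) · ln([K⁺]_out/[K⁺]_in) with z = +1.
= (26.6/1) · ln(2.58/159) = 26.60 · ln(0.01623)
= 26.60 · (-4.1211) = -109.62 mV

-110 mV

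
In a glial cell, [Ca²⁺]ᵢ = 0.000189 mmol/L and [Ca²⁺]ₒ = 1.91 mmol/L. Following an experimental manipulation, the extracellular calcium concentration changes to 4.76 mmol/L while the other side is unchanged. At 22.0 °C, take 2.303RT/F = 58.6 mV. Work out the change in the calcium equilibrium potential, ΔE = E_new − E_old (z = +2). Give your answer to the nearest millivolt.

E_old = (58.6/2)·log₁₀(1.91/0.000189) = 117.33 mV
E_new = (58.6/2)·log₁₀(4.76/0.000189) = 128.95 mV
ΔE = 128.95 − (117.33) = 11.62 mV

12 mV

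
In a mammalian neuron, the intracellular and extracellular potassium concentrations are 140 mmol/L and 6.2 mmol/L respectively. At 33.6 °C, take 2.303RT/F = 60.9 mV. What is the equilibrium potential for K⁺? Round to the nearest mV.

-82 mV

E = (60.9/z) · log₁₀([K⁺]_out/[K⁺]_in) with z = +1.
= (60.9/1) · log₁₀(6.2/140) = 60.90 · log₁₀(0.04429)
= 60.90 · (-1.3537) = -82.44 mV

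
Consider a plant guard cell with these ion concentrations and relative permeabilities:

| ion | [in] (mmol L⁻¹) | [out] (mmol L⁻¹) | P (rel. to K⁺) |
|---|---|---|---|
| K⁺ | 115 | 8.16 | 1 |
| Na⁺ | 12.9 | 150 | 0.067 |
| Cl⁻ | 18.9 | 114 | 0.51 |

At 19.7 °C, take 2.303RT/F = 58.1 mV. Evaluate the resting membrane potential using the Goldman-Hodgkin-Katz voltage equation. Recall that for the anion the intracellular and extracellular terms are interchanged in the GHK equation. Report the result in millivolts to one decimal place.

-46.2 mV

Vm = 58.1 · log₁₀[(Σ P·[cation]ₒ + Σ P·[anion]ᵢ) / (Σ P·[cation]ᵢ + Σ P·[anion]ₒ)]
Numerator = 1×8.16 + 0.067×150 + 0.51×18.9 = 27.85
Denominator = 1×115 + 0.067×12.9 + 0.51×114 = 174
Vm = 58.1 · log₁₀(0.16005) = 58.1 × (-0.7958) = -46.23 mV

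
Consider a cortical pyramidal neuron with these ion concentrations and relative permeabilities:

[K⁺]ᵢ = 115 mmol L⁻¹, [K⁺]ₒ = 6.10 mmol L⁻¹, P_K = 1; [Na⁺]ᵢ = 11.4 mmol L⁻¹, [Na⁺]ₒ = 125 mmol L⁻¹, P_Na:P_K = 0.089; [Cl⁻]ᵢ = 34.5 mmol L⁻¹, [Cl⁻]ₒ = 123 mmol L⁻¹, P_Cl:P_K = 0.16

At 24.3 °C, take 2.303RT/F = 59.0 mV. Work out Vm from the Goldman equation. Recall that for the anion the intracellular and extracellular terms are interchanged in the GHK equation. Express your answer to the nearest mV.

Vm = 59.0 · log₁₀[(Σ P·[cation]ₒ + Σ P·[anion]ᵢ) / (Σ P·[cation]ᵢ + Σ P·[anion]ₒ)]
Numerator = 1×6.10 + 0.089×125 + 0.16×34.5 = 22.75
Denominator = 1×115 + 0.089×11.4 + 0.16×123 = 135.7
Vm = 59.0 · log₁₀(0.16762) = 59.0 × (-0.7757) = -45.76 mV

-46 mV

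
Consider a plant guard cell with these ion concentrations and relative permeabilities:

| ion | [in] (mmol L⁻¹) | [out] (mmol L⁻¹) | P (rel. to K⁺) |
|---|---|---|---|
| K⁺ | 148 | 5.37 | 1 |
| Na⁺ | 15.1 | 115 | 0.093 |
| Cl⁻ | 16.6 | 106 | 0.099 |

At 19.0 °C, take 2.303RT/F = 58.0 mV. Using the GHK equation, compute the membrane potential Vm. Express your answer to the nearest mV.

Vm = 58.0 · log₁₀[(Σ P·[cation]ₒ + Σ P·[anion]ᵢ) / (Σ P·[cation]ᵢ + Σ P·[anion]ₒ)]
Numerator = 1×5.37 + 0.093×115 + 0.099×16.6 = 17.71
Denominator = 1×148 + 0.093×15.1 + 0.099×106 = 159.9
Vm = 58.0 · log₁₀(0.11075) = 58.0 × (-0.9557) = -55.43 mV

-55 mV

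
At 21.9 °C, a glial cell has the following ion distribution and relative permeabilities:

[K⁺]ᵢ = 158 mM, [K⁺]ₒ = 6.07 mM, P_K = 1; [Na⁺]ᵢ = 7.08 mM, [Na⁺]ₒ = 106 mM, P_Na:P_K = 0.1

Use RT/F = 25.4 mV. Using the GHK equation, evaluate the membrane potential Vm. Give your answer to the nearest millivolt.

-57 mV

Vm = 25.4 · ln[(Σ P·[cation]ₒ + Σ P·[anion]ᵢ) / (Σ P·[cation]ᵢ + Σ P·[anion]ₒ)]
Numerator = 1×6.07 + 0.1×106 = 16.67
Denominator = 1×158 + 0.1×7.08 = 158.7
Vm = 25.4 · ln(0.10504) = 25.4 × (-2.2535) = -57.24 mV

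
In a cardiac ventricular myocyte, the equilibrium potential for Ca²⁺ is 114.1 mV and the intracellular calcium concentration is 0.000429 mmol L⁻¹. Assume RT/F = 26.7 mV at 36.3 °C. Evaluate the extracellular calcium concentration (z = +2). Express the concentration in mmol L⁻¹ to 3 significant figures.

2.21 mmol L⁻¹

Nernst: E = (26.7/2) · ln([out]/[in]), so ln([out]/[in]) = 114.1 × 2 / 26.7 = 8.5468.
[out]/[in] = e^(8.5468) = 5150.
[out] = 5150 × 0.000429 = 2.209 mmol L⁻¹.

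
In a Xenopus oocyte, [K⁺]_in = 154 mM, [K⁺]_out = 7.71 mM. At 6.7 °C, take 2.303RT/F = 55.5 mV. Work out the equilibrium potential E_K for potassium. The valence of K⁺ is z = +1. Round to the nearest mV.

E = (55.5/z) · log₁₀([K⁺]_out/[K⁺]_in) with z = +1.
= (55.5/1) · log₁₀(7.71/154) = 55.50 · log₁₀(0.05006)
= 55.50 · (-1.3005) = -72.18 mV

-72 mV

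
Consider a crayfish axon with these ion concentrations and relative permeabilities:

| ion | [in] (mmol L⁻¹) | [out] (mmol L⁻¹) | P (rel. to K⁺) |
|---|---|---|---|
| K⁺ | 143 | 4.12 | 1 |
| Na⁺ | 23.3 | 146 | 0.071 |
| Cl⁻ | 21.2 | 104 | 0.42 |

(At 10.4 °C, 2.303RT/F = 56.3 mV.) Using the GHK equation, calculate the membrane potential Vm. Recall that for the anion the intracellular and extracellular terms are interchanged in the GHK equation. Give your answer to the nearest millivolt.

Vm = 56.3 · log₁₀[(Σ P·[cation]ₒ + Σ P·[anion]ᵢ) / (Σ P·[cation]ᵢ + Σ P·[anion]ₒ)]
Numerator = 1×4.12 + 0.071×146 + 0.42×21.2 = 23.39
Denominator = 1×143 + 0.071×23.3 + 0.42×104 = 188.3
Vm = 56.3 · log₁₀(0.12419) = 56.3 × (-0.9059) = -51.00 mV

-51 mV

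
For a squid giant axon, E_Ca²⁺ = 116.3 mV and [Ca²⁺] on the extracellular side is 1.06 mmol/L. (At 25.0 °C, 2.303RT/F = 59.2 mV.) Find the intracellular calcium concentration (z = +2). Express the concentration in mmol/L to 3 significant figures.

0.000125 mmol/L

Nernst: E = (59.2/2) · log₁₀([out]/[in]), so log₁₀([out]/[in]) = 116.3 × 2 / 59.2 = 3.9291.
[out]/[in] = 10^(3.9291) = 8493.
[in] = 1.06 / 8493 = 0.0001248 mmol/L.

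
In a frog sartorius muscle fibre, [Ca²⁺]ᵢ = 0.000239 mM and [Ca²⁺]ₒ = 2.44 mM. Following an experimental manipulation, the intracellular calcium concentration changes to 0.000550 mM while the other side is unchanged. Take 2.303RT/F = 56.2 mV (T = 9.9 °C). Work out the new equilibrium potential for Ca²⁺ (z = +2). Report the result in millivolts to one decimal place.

102.5 mV

After the shift: [Ca²⁺]_out = 2.44, [Ca²⁺]_in = 0.000550 mM.
E_new = (56.2/2)·log₁₀(2.44/0.000550) = 28.10 · (3.6470) = 102.48 mV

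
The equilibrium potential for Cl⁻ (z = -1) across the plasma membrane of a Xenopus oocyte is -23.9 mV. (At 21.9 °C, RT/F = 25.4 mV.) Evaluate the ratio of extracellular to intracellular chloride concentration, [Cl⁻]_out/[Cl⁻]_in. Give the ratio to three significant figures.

ln([out]/[in]) = E·z/(25.4) = -23.9 × -1 / 25.4 = 0.9409
[out]/[in] = e^(0.9409) = 2.562

2.56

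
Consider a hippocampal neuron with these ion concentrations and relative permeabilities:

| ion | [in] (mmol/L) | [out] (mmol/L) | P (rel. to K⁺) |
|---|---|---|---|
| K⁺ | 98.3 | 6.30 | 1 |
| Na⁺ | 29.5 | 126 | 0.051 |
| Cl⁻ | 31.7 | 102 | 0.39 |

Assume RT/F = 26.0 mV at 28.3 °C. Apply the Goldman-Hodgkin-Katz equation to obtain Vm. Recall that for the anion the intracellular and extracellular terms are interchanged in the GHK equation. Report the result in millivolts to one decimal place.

Vm = 26.0 · ln[(Σ P·[cation]ₒ + Σ P·[anion]ᵢ) / (Σ P·[cation]ᵢ + Σ P·[anion]ₒ)]
Numerator = 1×6.30 + 0.051×126 + 0.39×31.7 = 25.09
Denominator = 1×98.3 + 0.051×29.5 + 0.39×102 = 139.6
Vm = 26.0 · ln(0.17974) = 26.0 × (-1.7162) = -44.62 mV

-44.6 mV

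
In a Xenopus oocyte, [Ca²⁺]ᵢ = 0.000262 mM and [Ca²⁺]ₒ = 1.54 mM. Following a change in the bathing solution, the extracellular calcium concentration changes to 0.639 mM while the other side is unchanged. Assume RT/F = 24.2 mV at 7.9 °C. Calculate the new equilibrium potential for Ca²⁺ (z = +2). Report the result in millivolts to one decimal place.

94.4 mV

After the shift: [Ca²⁺]_out = 0.639, [Ca²⁺]_in = 0.000262 mM.
E_new = (24.2/2)·ln(0.639/0.000262) = 12.10 · (7.7993) = 94.37 mV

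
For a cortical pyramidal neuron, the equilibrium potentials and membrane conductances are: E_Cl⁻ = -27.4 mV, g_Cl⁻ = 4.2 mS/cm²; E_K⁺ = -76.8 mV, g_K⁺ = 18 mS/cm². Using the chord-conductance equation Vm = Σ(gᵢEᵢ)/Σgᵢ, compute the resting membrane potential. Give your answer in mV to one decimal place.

-67.5 mV

Σ gᵢEᵢ = 4.2·(-27.4) + 18·(-76.8) = -1497.48
Σ gᵢ = 4.2 + 18 = 22.2
Vm = -1497.48 / 22.2 = -67.45 mV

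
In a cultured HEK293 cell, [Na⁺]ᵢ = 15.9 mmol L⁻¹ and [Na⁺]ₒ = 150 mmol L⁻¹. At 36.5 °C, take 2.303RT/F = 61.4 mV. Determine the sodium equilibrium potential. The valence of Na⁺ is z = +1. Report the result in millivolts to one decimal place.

E = (61.4/z) · log₁₀([Na⁺]_out/[Na⁺]_in) with z = +1.
= (61.4/1) · log₁₀(150/15.9) = 61.40 · log₁₀(9.434)
= 61.40 · (0.9747) = 59.85 mV

59.8 mV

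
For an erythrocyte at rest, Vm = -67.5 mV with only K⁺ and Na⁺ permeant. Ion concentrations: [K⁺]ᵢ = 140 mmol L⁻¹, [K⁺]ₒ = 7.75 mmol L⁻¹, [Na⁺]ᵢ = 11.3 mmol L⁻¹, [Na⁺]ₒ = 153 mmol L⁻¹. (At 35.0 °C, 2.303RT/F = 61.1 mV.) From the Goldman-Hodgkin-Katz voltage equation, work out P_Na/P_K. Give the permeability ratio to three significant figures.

0.0214

Let α = P_Na/P_K. GHK: Vm = 61.1·log₁₀[(Kₒ + α·Naₒ)/(Kᵢ + α·Naᵢ)].
10^(Vm/61.1) = 10^(-67.5/61.1) = 0.078569
So 0.078569·(Kᵢ + α·Naᵢ) = Kₒ + α·Naₒ → α = (0.078569·140.0 − 7.75) / (153.0 − 0.078569·11.3)
α = (11 − 7.75) / (153.0 − 0.8878) = 3.25/152.1 = 0.02136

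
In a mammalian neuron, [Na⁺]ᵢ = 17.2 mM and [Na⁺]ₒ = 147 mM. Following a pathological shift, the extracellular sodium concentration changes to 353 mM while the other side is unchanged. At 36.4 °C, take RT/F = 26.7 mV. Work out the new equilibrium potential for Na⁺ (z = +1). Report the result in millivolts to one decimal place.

After the shift: [Na⁺]_out = 353, [Na⁺]_in = 17.2 mM.
E_new = (26.7/1)·ln(353/17.2) = 26.70 · (3.0216) = 80.68 mV

80.7 mV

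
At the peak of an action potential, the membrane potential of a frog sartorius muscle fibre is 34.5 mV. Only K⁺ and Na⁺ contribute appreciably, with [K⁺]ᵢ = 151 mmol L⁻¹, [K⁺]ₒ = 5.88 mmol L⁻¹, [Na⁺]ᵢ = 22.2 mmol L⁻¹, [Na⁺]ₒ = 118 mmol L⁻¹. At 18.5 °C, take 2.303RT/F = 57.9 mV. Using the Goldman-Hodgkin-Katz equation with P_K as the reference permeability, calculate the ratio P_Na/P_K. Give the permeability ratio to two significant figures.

19

Let α = P_Na/P_K. GHK: Vm = 57.9·log₁₀[(Kₒ + α·Naₒ)/(Kᵢ + α·Naᵢ)].
10^(Vm/57.9) = 10^(34.5/57.9) = 3.9433
So 3.9433·(Kᵢ + α·Naᵢ) = Kₒ + α·Naₒ → α = (3.9433·151.0 − 5.88) / (118.0 − 3.9433·22.2)
α = (595.4 − 5.88) / (118.0 − 87.54) = 589.6/30.46 = 19.36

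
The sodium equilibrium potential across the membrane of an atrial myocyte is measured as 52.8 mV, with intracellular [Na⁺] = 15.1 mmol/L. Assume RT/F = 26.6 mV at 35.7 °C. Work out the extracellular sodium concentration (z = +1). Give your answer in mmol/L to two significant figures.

110 mmol/L

Nernst: E = (26.6/1) · ln([out]/[in]), so ln([out]/[in]) = 52.8 × 1 / 26.6 = 1.9850.
[out]/[in] = e^(1.9850) = 7.279.
[out] = 7.279 × 15.1 = 109.9 mmol/L.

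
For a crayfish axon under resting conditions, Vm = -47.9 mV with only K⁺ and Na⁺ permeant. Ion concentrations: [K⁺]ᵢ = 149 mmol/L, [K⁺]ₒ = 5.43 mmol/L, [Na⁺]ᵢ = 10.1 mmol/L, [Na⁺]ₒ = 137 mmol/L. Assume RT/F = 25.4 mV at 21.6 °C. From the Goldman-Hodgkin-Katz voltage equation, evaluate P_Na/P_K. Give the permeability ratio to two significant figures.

0.13

Let α = P_Na/P_K. GHK: Vm = 25.4·ln[(Kₒ + α·Naₒ)/(Kᵢ + α·Naᵢ)].
e^(Vm/25.4) = e^(-47.9/25.4) = 0.1517
So 0.1517·(Kᵢ + α·Naᵢ) = Kₒ + α·Naₒ → α = (0.1517·149.0 − 5.43) / (137.0 − 0.1517·10.1)
α = (22.6 − 5.43) / (137.0 − 1.532) = 17.17/135.5 = 0.1268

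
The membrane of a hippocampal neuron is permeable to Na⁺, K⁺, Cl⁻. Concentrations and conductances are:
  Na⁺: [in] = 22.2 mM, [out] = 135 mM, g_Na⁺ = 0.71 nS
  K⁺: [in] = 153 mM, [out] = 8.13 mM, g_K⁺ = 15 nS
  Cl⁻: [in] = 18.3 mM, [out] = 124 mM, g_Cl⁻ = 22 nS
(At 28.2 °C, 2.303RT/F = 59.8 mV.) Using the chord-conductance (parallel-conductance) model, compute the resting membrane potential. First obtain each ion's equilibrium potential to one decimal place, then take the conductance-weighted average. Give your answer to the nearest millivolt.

E_Na⁺ = (59.8/1)·log₁₀(135/22.2) = 46.9 mV
E_K⁺ = (59.8/1)·log₁₀(8.13/153) = -76.2 mV
E_Cl⁻ = (59.8/-1)·log₁₀(124/18.3) = -49.7 mV
Vm = (Σ gᵢEᵢ)/(Σ gᵢ) = (0.71·46.9 + 15·-76.2 + 22·-49.7) / (0.71 + 15 + 22)
= -2203.10 / 37.71 = -58.42 mV

-58 mV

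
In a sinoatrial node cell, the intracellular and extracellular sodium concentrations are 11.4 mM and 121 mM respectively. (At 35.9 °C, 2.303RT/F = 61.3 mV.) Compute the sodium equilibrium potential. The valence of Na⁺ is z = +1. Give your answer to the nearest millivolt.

E = (61.3/z) · log₁₀([Na⁺]_out/[Na⁺]_in) with z = +1.
= (61.3/1) · log₁₀(121/11.4) = 61.30 · log₁₀(10.61)
= 61.30 · (1.0259) = 62.89 mV

63 mV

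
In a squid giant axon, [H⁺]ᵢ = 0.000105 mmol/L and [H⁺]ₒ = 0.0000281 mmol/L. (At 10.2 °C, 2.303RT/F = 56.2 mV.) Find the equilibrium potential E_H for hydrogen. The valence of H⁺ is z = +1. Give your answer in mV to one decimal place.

E = (56.2/z) · log₁₀([H⁺]_out/[H⁺]_in) with z = +1.
= (56.2/1) · log₁₀(0.0000281/0.000105) = 56.20 · log₁₀(0.2676)
= 56.20 · (-0.5725) = -32.17 mV

-32.2 mV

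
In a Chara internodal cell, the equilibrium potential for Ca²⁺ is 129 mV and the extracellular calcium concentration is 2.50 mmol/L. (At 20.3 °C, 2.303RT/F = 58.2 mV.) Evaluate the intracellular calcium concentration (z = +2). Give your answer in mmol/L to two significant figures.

Nernst: E = (58.2/2) · log₁₀([out]/[in]), so log₁₀([out]/[in]) = 129.0 × 2 / 58.2 = 4.4330.
[out]/[in] = 10^(4.4330) = 2.71e+04.
[in] = 2.50 / 2.71e+04 = 9.225e-05 mmol/L.

0.000092 mmol/L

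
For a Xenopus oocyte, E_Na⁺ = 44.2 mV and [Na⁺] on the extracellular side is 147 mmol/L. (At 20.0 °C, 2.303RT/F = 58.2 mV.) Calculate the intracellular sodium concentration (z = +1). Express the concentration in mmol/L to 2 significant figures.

26 mmol/L

Nernst: E = (58.2/1) · log₁₀([out]/[in]), so log₁₀([out]/[in]) = 44.2 × 1 / 58.2 = 0.7595.
[out]/[in] = 10^(0.7595) = 5.747.
[in] = 147 / 5.747 = 25.58 mmol/L.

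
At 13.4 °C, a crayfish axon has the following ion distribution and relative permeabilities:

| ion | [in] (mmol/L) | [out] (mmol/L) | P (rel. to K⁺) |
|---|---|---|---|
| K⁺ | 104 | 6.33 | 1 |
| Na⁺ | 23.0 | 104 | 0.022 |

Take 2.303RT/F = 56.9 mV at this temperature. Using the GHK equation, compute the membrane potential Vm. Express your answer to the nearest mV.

Vm = 56.9 · log₁₀[(Σ P·[cation]ₒ + Σ P·[anion]ᵢ) / (Σ P·[cation]ᵢ + Σ P·[anion]ₒ)]
Numerator = 1×6.33 + 0.022×104 = 8.618
Denominator = 1×104 + 0.022×23.0 = 104.5
Vm = 56.9 · log₁₀(0.082464) = 56.9 × (-1.0837) = -61.66 mV

-62 mV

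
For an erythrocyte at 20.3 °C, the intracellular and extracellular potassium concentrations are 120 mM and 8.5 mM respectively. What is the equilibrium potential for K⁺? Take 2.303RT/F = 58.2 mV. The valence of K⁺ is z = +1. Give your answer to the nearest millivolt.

-67 mV

E = (58.2/z) · log₁₀([K⁺]_out/[K⁺]_in) with z = +1.
= (58.2/1) · log₁₀(8.5/120) = 58.20 · log₁₀(0.07083)
= 58.20 · (-1.1498) = -66.92 mV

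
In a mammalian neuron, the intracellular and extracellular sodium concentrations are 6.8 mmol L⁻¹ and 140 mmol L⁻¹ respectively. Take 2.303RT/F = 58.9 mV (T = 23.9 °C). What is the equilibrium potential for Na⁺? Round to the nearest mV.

E = (58.9/z) · log₁₀([Na⁺]_out/[Na⁺]_in) with z = +1.
= (58.9/1) · log₁₀(140/6.8) = 58.90 · log₁₀(20.59)
= 58.90 · (1.3136) = 77.37 mV

77 mV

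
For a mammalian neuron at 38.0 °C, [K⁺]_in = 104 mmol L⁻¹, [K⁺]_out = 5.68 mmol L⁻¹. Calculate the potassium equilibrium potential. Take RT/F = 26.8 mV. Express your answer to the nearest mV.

E = (26.8/z) · ln([K⁺]_out/[K⁺]_in) with z = +1.
= (26.8/1) · ln(5.68/104) = 26.80 · ln(0.05462)
= 26.80 · (-2.9074) = -77.92 mV

-78 mV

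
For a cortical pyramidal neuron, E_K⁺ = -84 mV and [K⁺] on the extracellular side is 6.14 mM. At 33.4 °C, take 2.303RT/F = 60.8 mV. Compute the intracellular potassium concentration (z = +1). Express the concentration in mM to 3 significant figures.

Nernst: E = (60.8/1) · log₁₀([out]/[in]), so log₁₀([out]/[in]) = -84.0 × 1 / 60.8 = -1.3816.
[out]/[in] = 10^(-1.3816) = 0.04154.
[in] = 6.14 / 0.04154 = 147.8 mM.

148 mM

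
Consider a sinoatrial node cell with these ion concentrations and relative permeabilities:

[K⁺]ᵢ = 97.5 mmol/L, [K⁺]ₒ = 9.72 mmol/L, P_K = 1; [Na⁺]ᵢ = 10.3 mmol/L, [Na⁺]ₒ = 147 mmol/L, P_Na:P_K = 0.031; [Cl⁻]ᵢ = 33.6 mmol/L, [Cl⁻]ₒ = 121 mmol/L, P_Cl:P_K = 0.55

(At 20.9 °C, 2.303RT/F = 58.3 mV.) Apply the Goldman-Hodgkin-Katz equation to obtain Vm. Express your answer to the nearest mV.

Vm = 58.3 · log₁₀[(Σ P·[cation]ₒ + Σ P·[anion]ᵢ) / (Σ P·[cation]ᵢ + Σ P·[anion]ₒ)]
Numerator = 1×9.72 + 0.031×147 + 0.55×33.6 = 32.76
Denominator = 1×97.5 + 0.031×10.3 + 0.55×121 = 164.4
Vm = 58.3 · log₁₀(0.19929) = 58.3 × (-0.7005) = -40.84 mV

-41 mV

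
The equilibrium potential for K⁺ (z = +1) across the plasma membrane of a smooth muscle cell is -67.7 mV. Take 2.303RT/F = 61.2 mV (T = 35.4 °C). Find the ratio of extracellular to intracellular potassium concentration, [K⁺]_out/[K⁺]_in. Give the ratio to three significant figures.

log₁₀([out]/[in]) = E·z/(61.2) = -67.7 × 1 / 61.2 = -1.1062
[out]/[in] = 10^(-1.1062) = 0.07831

0.0783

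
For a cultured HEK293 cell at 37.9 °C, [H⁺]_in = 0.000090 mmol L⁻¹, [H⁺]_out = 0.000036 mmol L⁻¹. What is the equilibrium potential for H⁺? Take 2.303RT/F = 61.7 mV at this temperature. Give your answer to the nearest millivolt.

-25 mV

E = (61.7/z) · log₁₀([H⁺]_out/[H⁺]_in) with z = +1.
= (61.7/1) · log₁₀(0.000036/0.000090) = 61.70 · log₁₀(0.4)
= 61.70 · (-0.3979) = -24.55 mV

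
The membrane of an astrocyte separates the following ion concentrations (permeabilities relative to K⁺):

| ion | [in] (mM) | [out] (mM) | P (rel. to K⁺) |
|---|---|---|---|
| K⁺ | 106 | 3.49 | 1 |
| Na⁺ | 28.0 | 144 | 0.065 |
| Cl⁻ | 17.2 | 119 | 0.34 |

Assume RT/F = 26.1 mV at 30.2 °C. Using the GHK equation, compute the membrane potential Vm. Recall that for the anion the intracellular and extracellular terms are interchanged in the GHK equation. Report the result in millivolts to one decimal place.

-54.0 mV

Vm = 26.1 · ln[(Σ P·[cation]ₒ + Σ P·[anion]ᵢ) / (Σ P·[cation]ᵢ + Σ P·[anion]ₒ)]
Numerator = 1×3.49 + 0.065×144 + 0.34×17.2 = 18.7
Denominator = 1×106 + 0.065×28.0 + 0.34×119 = 148.3
Vm = 26.1 · ln(0.1261) = 26.1 × (-2.0707) = -54.04 mV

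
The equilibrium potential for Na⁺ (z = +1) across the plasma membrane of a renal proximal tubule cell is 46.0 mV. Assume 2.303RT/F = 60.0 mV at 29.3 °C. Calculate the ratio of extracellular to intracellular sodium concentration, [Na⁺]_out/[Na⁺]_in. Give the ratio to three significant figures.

5.84

log₁₀([out]/[in]) = E·z/(60.0) = 46.0 × 1 / 60.0 = 0.7667
[out]/[in] = 10^(0.7667) = 5.843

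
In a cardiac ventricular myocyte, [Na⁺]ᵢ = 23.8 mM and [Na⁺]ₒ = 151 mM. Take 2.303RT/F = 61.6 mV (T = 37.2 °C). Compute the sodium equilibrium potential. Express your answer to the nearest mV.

E = (61.6/z) · log₁₀([Na⁺]_out/[Na⁺]_in) with z = +1.
= (61.6/1) · log₁₀(151/23.8) = 61.60 · log₁₀(6.345)
= 61.60 · (0.8024) = 49.43 mV

49 mV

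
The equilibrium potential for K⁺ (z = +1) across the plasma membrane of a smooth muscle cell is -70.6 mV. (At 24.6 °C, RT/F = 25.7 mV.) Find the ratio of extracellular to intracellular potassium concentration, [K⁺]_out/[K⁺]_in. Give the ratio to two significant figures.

0.064

ln([out]/[in]) = E·z/(25.7) = -70.6 × 1 / 25.7 = -2.7471
[out]/[in] = e^(-2.7471) = 0.06411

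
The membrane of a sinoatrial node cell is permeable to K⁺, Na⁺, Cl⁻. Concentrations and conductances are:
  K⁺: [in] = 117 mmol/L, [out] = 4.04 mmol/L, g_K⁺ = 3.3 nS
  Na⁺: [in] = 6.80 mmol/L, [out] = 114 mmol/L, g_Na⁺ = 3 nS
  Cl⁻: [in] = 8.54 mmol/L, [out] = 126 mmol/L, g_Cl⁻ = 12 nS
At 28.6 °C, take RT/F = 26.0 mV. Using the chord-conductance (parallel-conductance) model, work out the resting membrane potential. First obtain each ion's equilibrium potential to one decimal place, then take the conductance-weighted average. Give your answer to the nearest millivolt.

-50 mV

E_K⁺ = (26.0/1)·ln(4.04/117) = -87.5 mV
E_Na⁺ = (26.0/1)·ln(114/6.80) = 73.3 mV
E_Cl⁻ = (26.0/-1)·ln(126/8.54) = -70.0 mV
Vm = (Σ gᵢEᵢ)/(Σ gᵢ) = (3.3·-87.5 + 3·73.3 + 12·-70.0) / (3.3 + 3 + 12)
= -908.85 / 18.3 = -49.66 mV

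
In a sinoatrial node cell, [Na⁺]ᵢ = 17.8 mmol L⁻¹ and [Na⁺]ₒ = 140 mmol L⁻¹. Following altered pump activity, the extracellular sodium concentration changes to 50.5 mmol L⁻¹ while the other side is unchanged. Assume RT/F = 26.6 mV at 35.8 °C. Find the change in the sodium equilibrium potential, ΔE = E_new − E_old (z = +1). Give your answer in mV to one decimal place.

-27.1 mV

E_old = (26.6/1)·ln(140/17.8) = 54.86 mV
E_new = (26.6/1)·ln(50.5/17.8) = 27.74 mV
ΔE = 27.74 − (54.86) = -27.12 mV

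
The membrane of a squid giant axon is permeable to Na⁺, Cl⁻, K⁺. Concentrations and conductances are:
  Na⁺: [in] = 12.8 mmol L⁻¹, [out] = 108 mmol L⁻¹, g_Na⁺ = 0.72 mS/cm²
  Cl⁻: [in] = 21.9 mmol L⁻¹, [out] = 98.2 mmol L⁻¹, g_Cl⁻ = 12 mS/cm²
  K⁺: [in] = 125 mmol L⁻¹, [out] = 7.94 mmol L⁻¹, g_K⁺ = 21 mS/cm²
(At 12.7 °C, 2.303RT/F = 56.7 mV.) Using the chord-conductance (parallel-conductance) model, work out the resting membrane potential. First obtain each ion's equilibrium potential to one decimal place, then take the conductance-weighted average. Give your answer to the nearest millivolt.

E_Na⁺ = (56.7/1)·log₁₀(108/12.8) = 52.5 mV
E_Cl⁻ = (56.7/-1)·log₁₀(98.2/21.9) = -36.9 mV
E_K⁺ = (56.7/1)·log₁₀(7.94/125) = -67.9 mV
Vm = (Σ gᵢEᵢ)/(Σ gᵢ) = (0.72·52.5 + 12·-36.9 + 21·-67.9) / (0.72 + 12 + 21)
= -1830.90 / 33.72 = -54.30 mV

-54 mV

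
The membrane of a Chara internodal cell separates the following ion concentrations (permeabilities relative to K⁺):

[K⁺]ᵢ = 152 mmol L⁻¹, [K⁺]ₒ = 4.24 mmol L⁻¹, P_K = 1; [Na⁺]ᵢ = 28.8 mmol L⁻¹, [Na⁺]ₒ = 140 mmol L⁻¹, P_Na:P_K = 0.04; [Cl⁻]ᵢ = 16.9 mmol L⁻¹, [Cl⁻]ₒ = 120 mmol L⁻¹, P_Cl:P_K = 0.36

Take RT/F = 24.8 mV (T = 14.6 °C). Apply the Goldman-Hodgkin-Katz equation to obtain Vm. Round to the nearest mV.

-62 mV

Vm = 24.8 · ln[(Σ P·[cation]ₒ + Σ P·[anion]ᵢ) / (Σ P·[cation]ᵢ + Σ P·[anion]ₒ)]
Numerator = 1×4.24 + 0.04×140 + 0.36×16.9 = 15.92
Denominator = 1×152 + 0.04×28.8 + 0.36×120 = 196.4
Vm = 24.8 · ln(0.081099) = 24.8 × (-2.5121) = -62.30 mV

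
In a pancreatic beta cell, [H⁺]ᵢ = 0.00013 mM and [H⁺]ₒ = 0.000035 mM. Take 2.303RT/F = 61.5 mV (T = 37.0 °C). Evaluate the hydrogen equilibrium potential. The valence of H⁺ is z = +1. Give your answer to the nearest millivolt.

-35 mV

E = (61.5/z) · log₁₀([H⁺]_out/[H⁺]_in) with z = +1.
= (61.5/1) · log₁₀(0.000035/0.00013) = 61.50 · log₁₀(0.2692)
= 61.50 · (-0.5699) = -35.05 mV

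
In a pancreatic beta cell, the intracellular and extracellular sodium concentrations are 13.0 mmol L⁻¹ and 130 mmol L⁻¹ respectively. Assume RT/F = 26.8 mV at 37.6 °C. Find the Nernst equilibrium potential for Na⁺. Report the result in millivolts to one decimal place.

61.7 mV

E = (26.8/z) · ln([Na⁺]_out/[Na⁺]_in) with z = +1.
= (26.8/1) · ln(130/13.0) = 26.80 · ln(10)
= 26.80 · (2.3026) = 61.71 mV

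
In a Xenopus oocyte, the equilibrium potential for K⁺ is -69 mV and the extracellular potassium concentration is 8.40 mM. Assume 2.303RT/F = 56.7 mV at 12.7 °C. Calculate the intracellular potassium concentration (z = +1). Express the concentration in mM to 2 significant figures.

140 mM

Nernst: E = (56.7/1) · log₁₀([out]/[in]), so log₁₀([out]/[in]) = -69.0 × 1 / 56.7 = -1.2169.
[out]/[in] = 10^(-1.2169) = 0.06068.
[in] = 8.40 / 0.06068 = 138.4 mM.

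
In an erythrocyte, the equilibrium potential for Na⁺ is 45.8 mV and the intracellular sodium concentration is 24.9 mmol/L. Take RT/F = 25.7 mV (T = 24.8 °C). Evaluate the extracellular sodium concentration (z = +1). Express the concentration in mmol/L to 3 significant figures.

148 mmol/L

Nernst: E = (25.7/1) · ln([out]/[in]), so ln([out]/[in]) = 45.8 × 1 / 25.7 = 1.7821.
[out]/[in] = e^(1.7821) = 5.942.
[out] = 5.942 × 24.9 = 148 mmol/L.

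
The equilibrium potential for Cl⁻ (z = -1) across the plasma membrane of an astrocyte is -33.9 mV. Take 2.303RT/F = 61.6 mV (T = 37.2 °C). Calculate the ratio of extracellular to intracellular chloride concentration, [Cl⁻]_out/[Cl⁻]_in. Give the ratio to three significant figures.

3.55

log₁₀([out]/[in]) = E·z/(61.6) = -33.9 × -1 / 61.6 = 0.5503
[out]/[in] = 10^(0.5503) = 3.551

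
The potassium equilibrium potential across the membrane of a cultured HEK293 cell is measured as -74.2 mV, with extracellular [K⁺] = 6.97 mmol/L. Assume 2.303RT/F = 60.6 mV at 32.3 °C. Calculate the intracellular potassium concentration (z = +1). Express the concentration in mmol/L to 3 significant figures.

117 mmol/L

Nernst: E = (60.6/1) · log₁₀([out]/[in]), so log₁₀([out]/[in]) = -74.2 × 1 / 60.6 = -1.2244.
[out]/[in] = 10^(-1.2244) = 0.05965.
[in] = 6.97 / 0.05965 = 116.9 mmol/L.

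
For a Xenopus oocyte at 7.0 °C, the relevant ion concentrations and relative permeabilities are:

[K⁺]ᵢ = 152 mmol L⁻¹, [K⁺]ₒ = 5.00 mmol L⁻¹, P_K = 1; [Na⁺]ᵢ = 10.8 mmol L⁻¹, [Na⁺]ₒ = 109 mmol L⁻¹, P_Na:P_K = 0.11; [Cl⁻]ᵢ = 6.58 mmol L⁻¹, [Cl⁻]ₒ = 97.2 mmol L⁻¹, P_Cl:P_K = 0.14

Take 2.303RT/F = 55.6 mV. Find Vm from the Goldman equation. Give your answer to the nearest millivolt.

Vm = 55.6 · log₁₀[(Σ P·[cation]ₒ + Σ P·[anion]ᵢ) / (Σ P·[cation]ᵢ + Σ P·[anion]ₒ)]
Numerator = 1×5.00 + 0.11×109 + 0.14×6.58 = 17.91
Denominator = 1×152 + 0.11×10.8 + 0.14×97.2 = 166.8
Vm = 55.6 · log₁₀(0.10738) = 55.6 × (-0.9691) = -53.88 mV

-54 mV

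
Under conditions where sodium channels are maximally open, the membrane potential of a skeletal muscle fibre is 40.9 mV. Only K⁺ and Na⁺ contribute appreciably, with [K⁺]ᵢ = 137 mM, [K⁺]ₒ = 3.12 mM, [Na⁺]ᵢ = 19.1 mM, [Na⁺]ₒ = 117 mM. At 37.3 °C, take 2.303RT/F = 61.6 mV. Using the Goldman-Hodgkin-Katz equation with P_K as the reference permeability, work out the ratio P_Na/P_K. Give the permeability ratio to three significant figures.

Let α = P_Na/P_K. GHK: Vm = 61.6·log₁₀[(Kₒ + α·Naₒ)/(Kᵢ + α·Naᵢ)].
10^(Vm/61.6) = 10^(40.9/61.6) = 4.6128
So 4.6128·(Kᵢ + α·Naᵢ) = Kₒ + α·Naₒ → α = (4.6128·137.0 − 3.12) / (117.0 − 4.6128·19.1)
α = (631.9 − 3.12) / (117.0 − 88.1) = 628.8/28.9 = 21.76

21.8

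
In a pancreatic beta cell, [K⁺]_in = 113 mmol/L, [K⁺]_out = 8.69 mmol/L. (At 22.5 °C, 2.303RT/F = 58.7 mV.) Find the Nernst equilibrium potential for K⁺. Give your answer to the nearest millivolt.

E = (58.7/z) · log₁₀([K⁺]_out/[K⁺]_in) with z = +1.
= (58.7/1) · log₁₀(8.69/113) = 58.70 · log₁₀(0.0769)
= 58.70 · (-1.1141) = -65.40 mV

-65 mV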